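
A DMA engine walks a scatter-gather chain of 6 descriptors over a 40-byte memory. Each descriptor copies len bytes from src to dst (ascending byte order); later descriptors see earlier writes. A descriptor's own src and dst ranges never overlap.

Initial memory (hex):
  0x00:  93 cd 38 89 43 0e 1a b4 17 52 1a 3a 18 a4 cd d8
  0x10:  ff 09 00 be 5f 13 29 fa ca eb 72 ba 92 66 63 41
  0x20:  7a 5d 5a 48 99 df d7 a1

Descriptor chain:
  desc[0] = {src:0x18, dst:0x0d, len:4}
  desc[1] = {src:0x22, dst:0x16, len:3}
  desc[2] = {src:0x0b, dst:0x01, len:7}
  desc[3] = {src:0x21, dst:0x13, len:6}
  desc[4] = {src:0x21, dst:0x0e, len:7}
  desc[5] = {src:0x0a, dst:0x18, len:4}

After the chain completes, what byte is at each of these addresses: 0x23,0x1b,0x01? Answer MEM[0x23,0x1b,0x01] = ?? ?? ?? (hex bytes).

MEM[0x23,0x1b,0x01] = 48 ca 3a

D0: mem[0x0d..0x10] <- [ca eb 72 ba]
D1: mem[0x16..0x18] <- [5a 48 99]
D2: mem[0x01..0x07] <- [3a 18 ca eb 72 ba 09]
D3: mem[0x13..0x18] <- [5d 5a 48 99 df d7]
D4: mem[0x0e..0x14] <- [5d 5a 48 99 df d7 a1]
D5: mem[0x18..0x1b] <- [1a 3a 18 ca]
query mem[0x23]=0x48, mem[0x1b]=0xca, mem[0x01]=0x3a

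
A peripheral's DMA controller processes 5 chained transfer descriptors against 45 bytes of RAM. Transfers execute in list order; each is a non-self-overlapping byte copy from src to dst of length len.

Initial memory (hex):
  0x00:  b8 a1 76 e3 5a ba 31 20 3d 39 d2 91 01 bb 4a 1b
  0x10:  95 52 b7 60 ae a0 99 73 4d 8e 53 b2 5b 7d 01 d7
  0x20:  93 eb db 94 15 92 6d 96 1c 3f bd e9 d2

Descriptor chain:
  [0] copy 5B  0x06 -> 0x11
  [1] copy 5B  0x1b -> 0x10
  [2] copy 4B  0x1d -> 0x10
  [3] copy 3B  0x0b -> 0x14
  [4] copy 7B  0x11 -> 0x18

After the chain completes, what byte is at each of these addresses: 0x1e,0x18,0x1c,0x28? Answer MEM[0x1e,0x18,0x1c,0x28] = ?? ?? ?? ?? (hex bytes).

D0: mem[0x11..0x15] <- [31 20 3d 39 d2]
D1: mem[0x10..0x14] <- [b2 5b 7d 01 d7]
D2: mem[0x10..0x13] <- [7d 01 d7 93]
D3: mem[0x14..0x16] <- [91 01 bb]
D4: mem[0x18..0x1e] <- [01 d7 93 91 01 bb 73]
query mem[0x1e]=0x73, mem[0x18]=0x01, mem[0x1c]=0x01, mem[0x28]=0x1c

MEM[0x1e,0x18,0x1c,0x28] = 73 01 01 1c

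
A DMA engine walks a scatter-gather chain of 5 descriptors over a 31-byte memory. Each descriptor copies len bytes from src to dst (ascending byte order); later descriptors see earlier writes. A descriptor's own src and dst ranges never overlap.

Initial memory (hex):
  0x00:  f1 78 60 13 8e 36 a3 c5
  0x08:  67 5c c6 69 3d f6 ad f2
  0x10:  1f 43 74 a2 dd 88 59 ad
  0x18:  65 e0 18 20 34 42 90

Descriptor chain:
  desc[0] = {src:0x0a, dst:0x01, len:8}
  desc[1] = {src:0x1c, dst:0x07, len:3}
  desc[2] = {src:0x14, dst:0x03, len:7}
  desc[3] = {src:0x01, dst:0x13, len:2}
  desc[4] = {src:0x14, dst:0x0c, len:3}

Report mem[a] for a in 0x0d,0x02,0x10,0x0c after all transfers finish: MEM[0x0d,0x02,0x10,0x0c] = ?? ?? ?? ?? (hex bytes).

[0] 0x0a->0x01 len=8 : c6 69 3d f6 ad f2 1f 43
[1] 0x1c->0x07 len=3 : 34 42 90
[2] 0x14->0x03 len=7 : dd 88 59 ad 65 e0 18
[3] 0x01->0x13 len=2 : c6 69
[4] 0x14->0x0c len=3 : 69 88 59
query mem[0x0d]=0x88, mem[0x02]=0x69, mem[0x10]=0x1f, mem[0x0c]=0x69

MEM[0x0d,0x02,0x10,0x0c] = 88 69 1f 69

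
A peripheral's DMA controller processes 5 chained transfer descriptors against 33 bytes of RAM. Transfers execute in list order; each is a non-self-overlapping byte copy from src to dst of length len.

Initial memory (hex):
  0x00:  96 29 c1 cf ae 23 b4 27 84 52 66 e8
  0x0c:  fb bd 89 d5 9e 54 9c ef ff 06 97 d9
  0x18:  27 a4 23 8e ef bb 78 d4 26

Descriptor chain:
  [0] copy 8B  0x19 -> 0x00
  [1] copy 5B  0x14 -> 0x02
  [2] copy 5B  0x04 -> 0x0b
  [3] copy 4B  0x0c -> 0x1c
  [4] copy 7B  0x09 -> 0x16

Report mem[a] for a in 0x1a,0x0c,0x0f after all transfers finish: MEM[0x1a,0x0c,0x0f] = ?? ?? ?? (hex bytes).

D0: mem[0x00..0x07] <- [a4 23 8e ef bb 78 d4 26]
D1: mem[0x02..0x06] <- [ff 06 97 d9 27]
D2: mem[0x0b..0x0f] <- [97 d9 27 26 84]
D3: mem[0x1c..0x1f] <- [d9 27 26 84]
D4: mem[0x16..0x1c] <- [52 66 97 d9 27 26 84]
query mem[0x1a]=0x27, mem[0x0c]=0xd9, mem[0x0f]=0x84

MEM[0x1a,0x0c,0x0f] = 27 d9 84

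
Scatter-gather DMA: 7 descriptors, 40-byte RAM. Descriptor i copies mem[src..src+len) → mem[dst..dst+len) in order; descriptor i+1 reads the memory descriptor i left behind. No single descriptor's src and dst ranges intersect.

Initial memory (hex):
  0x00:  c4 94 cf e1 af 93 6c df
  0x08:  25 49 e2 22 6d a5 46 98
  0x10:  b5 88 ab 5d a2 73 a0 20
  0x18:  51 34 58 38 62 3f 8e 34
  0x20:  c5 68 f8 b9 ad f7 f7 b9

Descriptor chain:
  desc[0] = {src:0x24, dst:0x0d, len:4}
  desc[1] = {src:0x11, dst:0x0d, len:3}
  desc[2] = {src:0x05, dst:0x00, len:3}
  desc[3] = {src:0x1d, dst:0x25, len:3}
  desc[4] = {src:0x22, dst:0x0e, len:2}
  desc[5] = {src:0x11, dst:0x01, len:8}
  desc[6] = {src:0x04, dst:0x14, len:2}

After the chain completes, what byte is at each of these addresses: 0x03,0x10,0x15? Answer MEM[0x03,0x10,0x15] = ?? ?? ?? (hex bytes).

MEM[0x03,0x10,0x15] = 5d b9 73

D0: mem[0x0d..0x10] <- [ad f7 f7 b9]
D1: mem[0x0d..0x0f] <- [88 ab 5d]
D2: mem[0x00..0x02] <- [93 6c df]
D3: mem[0x25..0x27] <- [3f 8e 34]
D4: mem[0x0e..0x0f] <- [f8 b9]
D5: mem[0x01..0x08] <- [88 ab 5d a2 73 a0 20 51]
D6: mem[0x14..0x15] <- [a2 73]
query mem[0x03]=0x5d, mem[0x10]=0xb9, mem[0x15]=0x73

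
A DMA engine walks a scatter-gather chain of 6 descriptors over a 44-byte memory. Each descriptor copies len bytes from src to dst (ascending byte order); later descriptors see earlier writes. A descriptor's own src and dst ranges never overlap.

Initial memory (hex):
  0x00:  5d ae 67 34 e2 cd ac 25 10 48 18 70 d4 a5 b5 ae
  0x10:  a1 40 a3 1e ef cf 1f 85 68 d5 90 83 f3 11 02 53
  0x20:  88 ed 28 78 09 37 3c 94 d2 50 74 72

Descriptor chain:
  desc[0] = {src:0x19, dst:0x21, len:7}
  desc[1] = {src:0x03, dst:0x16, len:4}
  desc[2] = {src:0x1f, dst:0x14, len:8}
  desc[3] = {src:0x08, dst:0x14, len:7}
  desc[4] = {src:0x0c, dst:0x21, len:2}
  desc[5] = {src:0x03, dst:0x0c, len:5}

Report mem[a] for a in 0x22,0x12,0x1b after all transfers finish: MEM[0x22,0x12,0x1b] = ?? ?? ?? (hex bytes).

MEM[0x22,0x12,0x1b] = a5 a3 02

  after D0: wrote 7B at 0x21 = d59083f3110253
  after D1: wrote 4B at 0x16 = 34e2cdac
  after D2: wrote 8B at 0x14 = 5388d59083f31102
  after D3: wrote 7B at 0x14 = 10481870d4a5b5
  after D4: wrote 2B at 0x21 = d4a5
  after D5: wrote 5B at 0x0c = 34e2cdac25
query mem[0x22]=0xa5, mem[0x12]=0xa3, mem[0x1b]=0x02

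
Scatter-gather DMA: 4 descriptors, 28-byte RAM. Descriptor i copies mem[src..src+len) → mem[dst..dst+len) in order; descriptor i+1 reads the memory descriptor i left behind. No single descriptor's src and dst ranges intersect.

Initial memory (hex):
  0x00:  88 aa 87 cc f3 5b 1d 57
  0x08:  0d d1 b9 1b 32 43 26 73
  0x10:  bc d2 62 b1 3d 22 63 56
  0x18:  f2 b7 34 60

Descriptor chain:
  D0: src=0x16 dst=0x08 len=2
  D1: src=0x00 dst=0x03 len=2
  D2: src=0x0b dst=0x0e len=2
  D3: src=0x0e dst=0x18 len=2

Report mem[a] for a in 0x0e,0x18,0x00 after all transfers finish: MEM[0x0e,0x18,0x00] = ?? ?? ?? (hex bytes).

MEM[0x0e,0x18,0x00] = 1b 1b 88

#0 dst[0x08+2] := {0x63,0x56}
#1 dst[0x03+2] := {0x88,0xaa}
#2 dst[0x0e+2] := {0x1b,0x32}
#3 dst[0x18+2] := {0x1b,0x32}
query mem[0x0e]=0x1b, mem[0x18]=0x1b, mem[0x00]=0x88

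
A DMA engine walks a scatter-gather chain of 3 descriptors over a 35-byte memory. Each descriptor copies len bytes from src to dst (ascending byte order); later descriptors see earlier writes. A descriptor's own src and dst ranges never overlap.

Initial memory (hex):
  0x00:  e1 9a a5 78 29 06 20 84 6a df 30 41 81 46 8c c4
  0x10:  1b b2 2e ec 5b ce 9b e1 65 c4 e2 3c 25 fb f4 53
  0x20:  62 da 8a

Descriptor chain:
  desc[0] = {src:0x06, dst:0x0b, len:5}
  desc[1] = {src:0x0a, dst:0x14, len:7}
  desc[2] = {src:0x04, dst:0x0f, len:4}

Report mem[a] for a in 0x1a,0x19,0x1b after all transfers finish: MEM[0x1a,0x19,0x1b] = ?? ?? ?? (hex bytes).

MEM[0x1a,0x19,0x1b] = 1b 30 3c

[0] 0x06->0x0b len=5 : 20 84 6a df 30
[1] 0x0a->0x14 len=7 : 30 20 84 6a df 30 1b
[2] 0x04->0x0f len=4 : 29 06 20 84
query mem[0x1a]=0x1b, mem[0x19]=0x30, mem[0x1b]=0x3c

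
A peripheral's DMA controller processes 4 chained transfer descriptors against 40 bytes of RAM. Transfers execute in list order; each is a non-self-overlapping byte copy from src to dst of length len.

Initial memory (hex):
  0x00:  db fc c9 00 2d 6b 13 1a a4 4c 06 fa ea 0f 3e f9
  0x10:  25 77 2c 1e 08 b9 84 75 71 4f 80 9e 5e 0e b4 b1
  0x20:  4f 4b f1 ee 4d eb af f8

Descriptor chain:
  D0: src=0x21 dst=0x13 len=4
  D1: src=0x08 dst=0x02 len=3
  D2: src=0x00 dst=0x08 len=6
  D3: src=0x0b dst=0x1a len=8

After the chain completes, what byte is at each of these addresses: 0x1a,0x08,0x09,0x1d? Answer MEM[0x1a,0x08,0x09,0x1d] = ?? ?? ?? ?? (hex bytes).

MEM[0x1a,0x08,0x09,0x1d] = 4c db fc 3e

#0 dst[0x13+4] := {0x4b,0xf1,0xee,0x4d}
#1 dst[0x02+3] := {0xa4,0x4c,0x06}
#2 dst[0x08+6] := {0xdb,0xfc,0xa4,0x4c,0x06,0x6b}
#3 dst[0x1a+8] := {0x4c,0x06,0x6b,0x3e,0xf9,0x25,0x77,0x2c}
query mem[0x1a]=0x4c, mem[0x08]=0xdb, mem[0x09]=0xfc, mem[0x1d]=0x3e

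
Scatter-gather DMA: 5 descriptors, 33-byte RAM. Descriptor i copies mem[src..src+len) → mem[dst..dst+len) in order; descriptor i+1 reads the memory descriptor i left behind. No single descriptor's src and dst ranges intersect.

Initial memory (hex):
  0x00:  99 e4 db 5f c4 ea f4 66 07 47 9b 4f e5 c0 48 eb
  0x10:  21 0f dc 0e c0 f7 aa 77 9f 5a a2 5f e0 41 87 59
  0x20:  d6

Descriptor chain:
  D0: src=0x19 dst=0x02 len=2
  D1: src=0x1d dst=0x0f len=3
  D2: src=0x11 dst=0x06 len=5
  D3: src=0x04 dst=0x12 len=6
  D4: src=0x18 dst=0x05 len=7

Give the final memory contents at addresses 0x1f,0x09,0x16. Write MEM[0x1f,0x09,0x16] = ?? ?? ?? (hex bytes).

MEM[0x1f,0x09,0x16] = 59 e0 0e

  after D0: wrote 2B at 0x02 = 5aa2
  after D1: wrote 3B at 0x0f = 418759
  after D2: wrote 5B at 0x06 = 59dc0ec0f7
  after D3: wrote 6B at 0x12 = c4ea59dc0ec0
  after D4: wrote 7B at 0x05 = 9f5aa25fe04187
query mem[0x1f]=0x59, mem[0x09]=0xe0, mem[0x16]=0x0e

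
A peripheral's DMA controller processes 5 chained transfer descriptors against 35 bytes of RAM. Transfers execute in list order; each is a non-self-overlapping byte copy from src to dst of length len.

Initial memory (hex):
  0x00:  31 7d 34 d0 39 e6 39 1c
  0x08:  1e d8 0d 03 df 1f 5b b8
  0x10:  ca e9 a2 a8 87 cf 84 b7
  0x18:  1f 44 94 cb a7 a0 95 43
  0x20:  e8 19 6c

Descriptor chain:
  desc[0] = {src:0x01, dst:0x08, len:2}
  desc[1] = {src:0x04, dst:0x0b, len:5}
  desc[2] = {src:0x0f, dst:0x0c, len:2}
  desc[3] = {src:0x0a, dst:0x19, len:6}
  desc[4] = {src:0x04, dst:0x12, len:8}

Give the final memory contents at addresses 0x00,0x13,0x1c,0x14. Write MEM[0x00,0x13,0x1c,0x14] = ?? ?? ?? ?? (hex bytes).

MEM[0x00,0x13,0x1c,0x14] = 31 e6 ca 39

#0 dst[0x08+2] := {0x7d,0x34}
#1 dst[0x0b+5] := {0x39,0xe6,0x39,0x1c,0x7d}
#2 dst[0x0c+2] := {0x7d,0xca}
#3 dst[0x19+6] := {0x0d,0x39,0x7d,0xca,0x1c,0x7d}
#4 dst[0x12+8] := {0x39,0xe6,0x39,0x1c,0x7d,0x34,0x0d,0x39}
query mem[0x00]=0x31, mem[0x13]=0xe6, mem[0x1c]=0xca, mem[0x14]=0x39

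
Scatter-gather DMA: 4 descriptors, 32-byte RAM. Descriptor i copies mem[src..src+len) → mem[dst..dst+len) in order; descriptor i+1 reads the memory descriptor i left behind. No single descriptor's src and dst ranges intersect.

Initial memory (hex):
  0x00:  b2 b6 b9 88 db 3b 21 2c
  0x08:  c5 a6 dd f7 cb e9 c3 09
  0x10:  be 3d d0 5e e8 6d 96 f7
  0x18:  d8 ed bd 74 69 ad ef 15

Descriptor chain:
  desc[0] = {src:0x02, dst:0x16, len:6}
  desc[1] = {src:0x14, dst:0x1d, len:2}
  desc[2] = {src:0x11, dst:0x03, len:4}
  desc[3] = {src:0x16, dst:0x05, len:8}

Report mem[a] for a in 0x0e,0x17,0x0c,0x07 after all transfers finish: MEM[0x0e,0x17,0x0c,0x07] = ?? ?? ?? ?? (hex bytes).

#0 dst[0x16+6] := {0xb9,0x88,0xdb,0x3b,0x21,0x2c}
#1 dst[0x1d+2] := {0xe8,0x6d}
#2 dst[0x03+4] := {0x3d,0xd0,0x5e,0xe8}
#3 dst[0x05+8] := {0xb9,0x88,0xdb,0x3b,0x21,0x2c,0x69,0xe8}
query mem[0x0e]=0xc3, mem[0x17]=0x88, mem[0x0c]=0xe8, mem[0x07]=0xdb

MEM[0x0e,0x17,0x0c,0x07] = c3 88 e8 db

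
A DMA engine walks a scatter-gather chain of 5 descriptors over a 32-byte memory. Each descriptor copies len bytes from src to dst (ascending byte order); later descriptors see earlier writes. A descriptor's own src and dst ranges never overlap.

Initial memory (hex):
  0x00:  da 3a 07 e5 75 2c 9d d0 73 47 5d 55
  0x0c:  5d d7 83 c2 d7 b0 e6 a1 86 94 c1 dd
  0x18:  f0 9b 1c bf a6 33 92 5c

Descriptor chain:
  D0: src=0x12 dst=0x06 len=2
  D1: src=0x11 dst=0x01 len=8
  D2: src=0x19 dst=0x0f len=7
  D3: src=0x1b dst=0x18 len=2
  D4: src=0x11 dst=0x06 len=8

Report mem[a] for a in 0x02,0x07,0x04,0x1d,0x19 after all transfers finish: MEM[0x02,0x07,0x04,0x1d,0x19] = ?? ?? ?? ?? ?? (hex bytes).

[0] 0x12->0x06 len=2 : e6 a1
[1] 0x11->0x01 len=8 : b0 e6 a1 86 94 c1 dd f0
[2] 0x19->0x0f len=7 : 9b 1c bf a6 33 92 5c
[3] 0x1b->0x18 len=2 : bf a6
[4] 0x11->0x06 len=8 : bf a6 33 92 5c c1 dd bf
query mem[0x02]=0xe6, mem[0x07]=0xa6, mem[0x04]=0x86, mem[0x1d]=0x33, mem[0x19]=0xa6

MEM[0x02,0x07,0x04,0x1d,0x19] = e6 a6 86 33 a6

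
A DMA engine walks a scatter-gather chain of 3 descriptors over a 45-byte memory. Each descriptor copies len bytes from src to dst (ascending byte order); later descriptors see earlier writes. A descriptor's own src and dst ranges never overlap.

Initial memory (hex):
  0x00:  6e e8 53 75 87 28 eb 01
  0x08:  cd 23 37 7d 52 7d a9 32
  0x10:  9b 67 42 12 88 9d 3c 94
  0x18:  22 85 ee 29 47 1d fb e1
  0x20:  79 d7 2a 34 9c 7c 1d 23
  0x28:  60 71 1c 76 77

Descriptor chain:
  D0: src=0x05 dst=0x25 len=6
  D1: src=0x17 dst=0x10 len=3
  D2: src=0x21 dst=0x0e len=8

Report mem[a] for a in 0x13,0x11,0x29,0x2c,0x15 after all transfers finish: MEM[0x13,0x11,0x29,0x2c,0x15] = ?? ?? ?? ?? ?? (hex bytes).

[0] 0x05->0x25 len=6 : 28 eb 01 cd 23 37
[1] 0x17->0x10 len=3 : 94 22 85
[2] 0x21->0x0e len=8 : d7 2a 34 9c 28 eb 01 cd
query mem[0x13]=0xeb, mem[0x11]=0x9c, mem[0x29]=0x23, mem[0x2c]=0x77, mem[0x15]=0xcd

MEM[0x13,0x11,0x29,0x2c,0x15] = eb 9c 23 77 cd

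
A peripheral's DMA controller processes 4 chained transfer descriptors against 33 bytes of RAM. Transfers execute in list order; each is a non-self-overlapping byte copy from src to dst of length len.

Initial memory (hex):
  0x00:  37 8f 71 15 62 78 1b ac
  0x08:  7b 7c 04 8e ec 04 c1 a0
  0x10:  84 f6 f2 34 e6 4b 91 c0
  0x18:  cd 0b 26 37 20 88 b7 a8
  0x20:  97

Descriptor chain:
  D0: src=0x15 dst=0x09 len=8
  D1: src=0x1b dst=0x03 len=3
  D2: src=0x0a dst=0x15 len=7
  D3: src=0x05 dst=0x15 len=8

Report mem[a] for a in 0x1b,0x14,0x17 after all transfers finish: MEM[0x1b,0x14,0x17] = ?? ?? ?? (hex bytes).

  after D0: wrote 8B at 0x09 = 4b91c0cd0b263720
  after D1: wrote 3B at 0x03 = 372088
  after D2: wrote 7B at 0x15 = 91c0cd0b263720
  after D3: wrote 8B at 0x15 = 881bac7b4b91c0cd
query mem[0x1b]=0xc0, mem[0x14]=0xe6, mem[0x17]=0xac

MEM[0x1b,0x14,0x17] = c0 e6 ac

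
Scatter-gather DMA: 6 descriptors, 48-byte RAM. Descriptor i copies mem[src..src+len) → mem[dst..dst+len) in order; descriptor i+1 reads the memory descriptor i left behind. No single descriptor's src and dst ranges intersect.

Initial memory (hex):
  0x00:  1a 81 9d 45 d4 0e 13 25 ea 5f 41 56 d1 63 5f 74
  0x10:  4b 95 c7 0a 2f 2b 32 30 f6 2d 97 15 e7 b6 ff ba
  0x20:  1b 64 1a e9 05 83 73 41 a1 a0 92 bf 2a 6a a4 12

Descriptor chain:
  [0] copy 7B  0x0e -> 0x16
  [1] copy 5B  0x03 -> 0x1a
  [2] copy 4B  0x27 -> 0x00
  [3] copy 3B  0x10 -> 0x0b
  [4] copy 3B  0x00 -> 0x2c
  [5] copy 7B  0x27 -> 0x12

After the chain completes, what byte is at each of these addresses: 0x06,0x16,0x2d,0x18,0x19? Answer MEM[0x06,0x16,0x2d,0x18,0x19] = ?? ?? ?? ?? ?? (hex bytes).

MEM[0x06,0x16,0x2d,0x18,0x19] = 13 bf a1 a1 95

[0] 0x0e->0x16 len=7 : 5f 74 4b 95 c7 0a 2f
[1] 0x03->0x1a len=5 : 45 d4 0e 13 25
[2] 0x27->0x00 len=4 : 41 a1 a0 92
[3] 0x10->0x0b len=3 : 4b 95 c7
[4] 0x00->0x2c len=3 : 41 a1 a0
[5] 0x27->0x12 len=7 : 41 a1 a0 92 bf 41 a1
query mem[0x06]=0x13, mem[0x16]=0xbf, mem[0x2d]=0xa1, mem[0x18]=0xa1, mem[0x19]=0x95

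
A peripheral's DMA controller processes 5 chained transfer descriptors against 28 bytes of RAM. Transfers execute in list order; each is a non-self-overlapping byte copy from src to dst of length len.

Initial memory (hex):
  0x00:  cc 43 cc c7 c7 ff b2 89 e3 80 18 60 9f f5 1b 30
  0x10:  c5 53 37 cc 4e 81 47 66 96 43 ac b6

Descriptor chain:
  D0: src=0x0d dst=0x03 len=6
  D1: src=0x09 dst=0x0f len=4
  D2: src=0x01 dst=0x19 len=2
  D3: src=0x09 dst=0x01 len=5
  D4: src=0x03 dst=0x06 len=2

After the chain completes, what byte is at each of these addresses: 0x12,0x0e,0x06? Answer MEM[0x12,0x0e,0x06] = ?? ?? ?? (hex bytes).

MEM[0x12,0x0e,0x06] = 9f 1b 60

#0 dst[0x03+6] := {0xf5,0x1b,0x30,0xc5,0x53,0x37}
#1 dst[0x0f+4] := {0x80,0x18,0x60,0x9f}
#2 dst[0x19+2] := {0x43,0xcc}
#3 dst[0x01+5] := {0x80,0x18,0x60,0x9f,0xf5}
#4 dst[0x06+2] := {0x60,0x9f}
query mem[0x12]=0x9f, mem[0x0e]=0x1b, mem[0x06]=0x60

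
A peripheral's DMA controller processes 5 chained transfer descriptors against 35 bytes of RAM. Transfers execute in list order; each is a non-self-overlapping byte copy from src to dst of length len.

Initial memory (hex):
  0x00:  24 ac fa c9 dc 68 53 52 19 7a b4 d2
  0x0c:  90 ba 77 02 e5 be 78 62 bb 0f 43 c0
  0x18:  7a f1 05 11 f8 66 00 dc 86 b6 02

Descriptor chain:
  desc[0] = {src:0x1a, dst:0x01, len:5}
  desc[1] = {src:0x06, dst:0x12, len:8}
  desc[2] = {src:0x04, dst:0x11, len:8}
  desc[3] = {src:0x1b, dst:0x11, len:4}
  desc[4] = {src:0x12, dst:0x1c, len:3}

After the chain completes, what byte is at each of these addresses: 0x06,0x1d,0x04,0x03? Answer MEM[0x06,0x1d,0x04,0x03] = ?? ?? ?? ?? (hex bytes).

#0 dst[0x01+5] := {0x05,0x11,0xf8,0x66,0x00}
#1 dst[0x12+8] := {0x53,0x52,0x19,0x7a,0xb4,0xd2,0x90,0xba}
#2 dst[0x11+8] := {0x66,0x00,0x53,0x52,0x19,0x7a,0xb4,0xd2}
#3 dst[0x11+4] := {0x11,0xf8,0x66,0x00}
#4 dst[0x1c+3] := {0xf8,0x66,0x00}
query mem[0x06]=0x53, mem[0x1d]=0x66, mem[0x04]=0x66, mem[0x03]=0xf8

MEM[0x06,0x1d,0x04,0x03] = 53 66 66 f8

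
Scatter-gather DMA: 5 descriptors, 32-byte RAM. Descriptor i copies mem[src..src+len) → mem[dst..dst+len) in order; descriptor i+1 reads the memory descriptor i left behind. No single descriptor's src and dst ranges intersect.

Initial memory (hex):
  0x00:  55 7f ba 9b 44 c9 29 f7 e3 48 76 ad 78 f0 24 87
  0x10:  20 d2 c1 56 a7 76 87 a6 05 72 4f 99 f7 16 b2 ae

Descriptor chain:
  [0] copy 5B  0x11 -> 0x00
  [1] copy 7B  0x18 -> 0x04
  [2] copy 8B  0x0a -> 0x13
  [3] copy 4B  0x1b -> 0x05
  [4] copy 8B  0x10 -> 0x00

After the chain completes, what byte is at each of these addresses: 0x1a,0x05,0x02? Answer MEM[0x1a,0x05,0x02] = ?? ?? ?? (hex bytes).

D0: mem[0x00..0x04] <- [d2 c1 56 a7 76]
D1: mem[0x04..0x0a] <- [05 72 4f 99 f7 16 b2]
D2: mem[0x13..0x1a] <- [b2 ad 78 f0 24 87 20 d2]
D3: mem[0x05..0x08] <- [99 f7 16 b2]
D4: mem[0x00..0x07] <- [20 d2 c1 b2 ad 78 f0 24]
query mem[0x1a]=0xd2, mem[0x05]=0x78, mem[0x02]=0xc1

MEM[0x1a,0x05,0x02] = d2 78 c1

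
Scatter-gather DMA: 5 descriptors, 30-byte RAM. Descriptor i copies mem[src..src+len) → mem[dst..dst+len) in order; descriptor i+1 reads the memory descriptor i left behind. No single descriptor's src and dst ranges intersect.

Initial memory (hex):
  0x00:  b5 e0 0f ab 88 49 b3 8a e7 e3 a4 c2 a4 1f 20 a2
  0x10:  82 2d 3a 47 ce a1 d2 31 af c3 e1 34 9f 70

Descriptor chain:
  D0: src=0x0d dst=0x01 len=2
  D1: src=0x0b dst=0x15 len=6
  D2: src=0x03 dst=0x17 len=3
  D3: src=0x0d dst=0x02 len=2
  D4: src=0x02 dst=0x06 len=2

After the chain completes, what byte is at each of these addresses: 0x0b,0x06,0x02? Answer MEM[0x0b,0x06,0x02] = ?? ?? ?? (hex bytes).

  after D0: wrote 2B at 0x01 = 1f20
  after D1: wrote 6B at 0x15 = c2a41f20a282
  after D2: wrote 3B at 0x17 = ab8849
  after D3: wrote 2B at 0x02 = 1f20
  after D4: wrote 2B at 0x06 = 1f20
query mem[0x0b]=0xc2, mem[0x06]=0x1f, mem[0x02]=0x1f

MEM[0x0b,0x06,0x02] = c2 1f 1f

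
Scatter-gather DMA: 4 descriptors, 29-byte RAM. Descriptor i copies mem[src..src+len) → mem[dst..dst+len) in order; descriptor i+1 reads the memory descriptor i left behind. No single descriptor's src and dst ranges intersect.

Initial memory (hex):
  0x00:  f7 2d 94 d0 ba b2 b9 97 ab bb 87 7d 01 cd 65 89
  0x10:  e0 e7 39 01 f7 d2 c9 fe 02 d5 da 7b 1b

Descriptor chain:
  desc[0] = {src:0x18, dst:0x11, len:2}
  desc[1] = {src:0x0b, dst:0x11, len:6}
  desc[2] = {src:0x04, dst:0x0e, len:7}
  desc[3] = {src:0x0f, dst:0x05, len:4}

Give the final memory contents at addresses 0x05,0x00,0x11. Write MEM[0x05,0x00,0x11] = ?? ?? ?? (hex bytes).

MEM[0x05,0x00,0x11] = b2 f7 97

D0: mem[0x11..0x12] <- [02 d5]
D1: mem[0x11..0x16] <- [7d 01 cd 65 89 e0]
D2: mem[0x0e..0x14] <- [ba b2 b9 97 ab bb 87]
D3: mem[0x05..0x08] <- [b2 b9 97 ab]
query mem[0x05]=0xb2, mem[0x00]=0xf7, mem[0x11]=0x97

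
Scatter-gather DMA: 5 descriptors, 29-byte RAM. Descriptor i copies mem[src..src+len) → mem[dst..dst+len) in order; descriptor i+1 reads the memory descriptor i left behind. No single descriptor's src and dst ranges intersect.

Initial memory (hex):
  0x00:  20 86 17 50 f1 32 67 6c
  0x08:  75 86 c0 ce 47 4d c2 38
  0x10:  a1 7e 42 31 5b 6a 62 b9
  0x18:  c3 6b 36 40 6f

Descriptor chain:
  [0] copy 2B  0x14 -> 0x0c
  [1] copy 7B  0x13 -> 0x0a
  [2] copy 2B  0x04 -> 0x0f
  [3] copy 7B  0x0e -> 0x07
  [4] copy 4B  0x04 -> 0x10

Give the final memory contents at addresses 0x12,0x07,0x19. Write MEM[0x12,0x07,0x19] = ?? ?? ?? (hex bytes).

  after D0: wrote 2B at 0x0c = 5b6a
  after D1: wrote 7B at 0x0a = 315b6a62b9c36b
  after D2: wrote 2B at 0x0f = f132
  after D3: wrote 7B at 0x07 = b9f1327e42315b
  after D4: wrote 4B at 0x10 = f13267b9
query mem[0x12]=0x67, mem[0x07]=0xb9, mem[0x19]=0x6b

MEM[0x12,0x07,0x19] = 67 b9 6b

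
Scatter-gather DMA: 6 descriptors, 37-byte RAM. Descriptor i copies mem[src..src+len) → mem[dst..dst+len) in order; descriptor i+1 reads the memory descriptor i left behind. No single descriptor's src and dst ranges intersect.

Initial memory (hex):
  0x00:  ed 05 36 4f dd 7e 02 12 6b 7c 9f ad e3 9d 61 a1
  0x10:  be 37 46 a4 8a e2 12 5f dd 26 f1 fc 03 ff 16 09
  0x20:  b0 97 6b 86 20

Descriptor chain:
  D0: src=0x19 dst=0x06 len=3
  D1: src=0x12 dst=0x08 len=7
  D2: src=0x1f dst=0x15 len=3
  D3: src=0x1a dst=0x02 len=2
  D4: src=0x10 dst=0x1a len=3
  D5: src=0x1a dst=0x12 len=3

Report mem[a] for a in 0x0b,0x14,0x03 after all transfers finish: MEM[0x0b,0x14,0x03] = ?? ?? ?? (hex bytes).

[0] 0x19->0x06 len=3 : 26 f1 fc
[1] 0x12->0x08 len=7 : 46 a4 8a e2 12 5f dd
[2] 0x1f->0x15 len=3 : 09 b0 97
[3] 0x1a->0x02 len=2 : f1 fc
[4] 0x10->0x1a len=3 : be 37 46
[5] 0x1a->0x12 len=3 : be 37 46
query mem[0x0b]=0xe2, mem[0x14]=0x46, mem[0x03]=0xfc

MEM[0x0b,0x14,0x03] = e2 46 fc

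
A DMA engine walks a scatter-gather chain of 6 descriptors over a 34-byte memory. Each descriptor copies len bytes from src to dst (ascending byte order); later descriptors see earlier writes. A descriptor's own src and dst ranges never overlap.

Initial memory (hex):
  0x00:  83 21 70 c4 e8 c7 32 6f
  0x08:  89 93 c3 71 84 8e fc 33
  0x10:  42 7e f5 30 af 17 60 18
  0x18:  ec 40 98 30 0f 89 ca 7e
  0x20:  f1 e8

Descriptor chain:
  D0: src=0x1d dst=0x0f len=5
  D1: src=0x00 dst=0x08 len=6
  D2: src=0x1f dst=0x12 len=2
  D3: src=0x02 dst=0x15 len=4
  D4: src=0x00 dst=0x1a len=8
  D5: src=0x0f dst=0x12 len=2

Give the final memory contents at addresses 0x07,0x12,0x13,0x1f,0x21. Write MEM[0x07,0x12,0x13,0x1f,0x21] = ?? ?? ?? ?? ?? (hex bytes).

MEM[0x07,0x12,0x13,0x1f,0x21] = 6f 89 ca c7 6f

[0] 0x1d->0x0f len=5 : 89 ca 7e f1 e8
[1] 0x00->0x08 len=6 : 83 21 70 c4 e8 c7
[2] 0x1f->0x12 len=2 : 7e f1
[3] 0x02->0x15 len=4 : 70 c4 e8 c7
[4] 0x00->0x1a len=8 : 83 21 70 c4 e8 c7 32 6f
[5] 0x0f->0x12 len=2 : 89 ca
query mem[0x07]=0x6f, mem[0x12]=0x89, mem[0x13]=0xca, mem[0x1f]=0xc7, mem[0x21]=0x6f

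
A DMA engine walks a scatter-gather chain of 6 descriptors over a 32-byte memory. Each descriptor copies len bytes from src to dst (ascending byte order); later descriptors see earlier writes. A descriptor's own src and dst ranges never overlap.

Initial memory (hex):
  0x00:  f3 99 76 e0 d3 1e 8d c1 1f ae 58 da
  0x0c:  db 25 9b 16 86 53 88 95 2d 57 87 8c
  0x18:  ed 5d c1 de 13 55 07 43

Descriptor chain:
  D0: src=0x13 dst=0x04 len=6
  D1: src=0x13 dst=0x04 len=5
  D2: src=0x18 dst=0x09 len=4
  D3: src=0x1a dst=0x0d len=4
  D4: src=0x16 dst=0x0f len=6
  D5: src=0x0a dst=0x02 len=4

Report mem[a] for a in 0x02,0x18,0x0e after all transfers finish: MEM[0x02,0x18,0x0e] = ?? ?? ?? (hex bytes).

  after D0: wrote 6B at 0x04 = 952d57878ced
  after D1: wrote 5B at 0x04 = 952d57878c
  after D2: wrote 4B at 0x09 = ed5dc1de
  after D3: wrote 4B at 0x0d = c1de1355
  after D4: wrote 6B at 0x0f = 878ced5dc1de
  after D5: wrote 4B at 0x02 = 5dc1dec1
query mem[0x02]=0x5d, mem[0x18]=0xed, mem[0x0e]=0xde

MEM[0x02,0x18,0x0e] = 5d ed de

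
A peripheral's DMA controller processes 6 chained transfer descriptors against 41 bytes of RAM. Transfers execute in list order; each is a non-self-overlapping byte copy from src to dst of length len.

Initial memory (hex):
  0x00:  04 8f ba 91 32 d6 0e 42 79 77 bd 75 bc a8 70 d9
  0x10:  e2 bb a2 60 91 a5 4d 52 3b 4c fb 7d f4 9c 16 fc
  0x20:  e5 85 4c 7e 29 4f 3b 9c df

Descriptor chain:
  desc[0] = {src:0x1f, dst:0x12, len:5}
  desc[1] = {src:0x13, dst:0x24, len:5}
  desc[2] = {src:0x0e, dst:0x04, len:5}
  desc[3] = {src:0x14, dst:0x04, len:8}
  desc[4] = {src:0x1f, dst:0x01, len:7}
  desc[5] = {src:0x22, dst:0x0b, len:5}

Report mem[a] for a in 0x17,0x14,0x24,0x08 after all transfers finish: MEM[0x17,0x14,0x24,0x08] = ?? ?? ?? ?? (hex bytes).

MEM[0x17,0x14,0x24,0x08] = 52 85 e5 3b

[0] 0x1f->0x12 len=5 : fc e5 85 4c 7e
[1] 0x13->0x24 len=5 : e5 85 4c 7e 52
[2] 0x0e->0x04 len=5 : 70 d9 e2 bb fc
[3] 0x14->0x04 len=8 : 85 4c 7e 52 3b 4c fb 7d
[4] 0x1f->0x01 len=7 : fc e5 85 4c 7e e5 85
[5] 0x22->0x0b len=5 : 4c 7e e5 85 4c
query mem[0x17]=0x52, mem[0x14]=0x85, mem[0x24]=0xe5, mem[0x08]=0x3b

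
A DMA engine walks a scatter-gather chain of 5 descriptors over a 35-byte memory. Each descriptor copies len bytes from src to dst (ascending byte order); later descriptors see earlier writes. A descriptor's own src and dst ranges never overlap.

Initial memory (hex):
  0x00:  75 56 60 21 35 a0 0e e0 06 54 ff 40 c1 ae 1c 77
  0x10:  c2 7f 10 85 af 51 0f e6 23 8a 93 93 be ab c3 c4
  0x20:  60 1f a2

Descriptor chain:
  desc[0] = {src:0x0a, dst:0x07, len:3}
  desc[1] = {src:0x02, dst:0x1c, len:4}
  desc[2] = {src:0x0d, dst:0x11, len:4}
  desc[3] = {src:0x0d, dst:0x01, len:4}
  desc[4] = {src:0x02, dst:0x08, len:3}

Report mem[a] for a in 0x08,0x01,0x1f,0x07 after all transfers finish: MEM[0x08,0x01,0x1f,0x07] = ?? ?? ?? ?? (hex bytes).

MEM[0x08,0x01,0x1f,0x07] = 1c ae a0 ff

#0 dst[0x07+3] := {0xff,0x40,0xc1}
#1 dst[0x1c+4] := {0x60,0x21,0x35,0xa0}
#2 dst[0x11+4] := {0xae,0x1c,0x77,0xc2}
#3 dst[0x01+4] := {0xae,0x1c,0x77,0xc2}
#4 dst[0x08+3] := {0x1c,0x77,0xc2}
query mem[0x08]=0x1c, mem[0x01]=0xae, mem[0x1f]=0xa0, mem[0x07]=0xff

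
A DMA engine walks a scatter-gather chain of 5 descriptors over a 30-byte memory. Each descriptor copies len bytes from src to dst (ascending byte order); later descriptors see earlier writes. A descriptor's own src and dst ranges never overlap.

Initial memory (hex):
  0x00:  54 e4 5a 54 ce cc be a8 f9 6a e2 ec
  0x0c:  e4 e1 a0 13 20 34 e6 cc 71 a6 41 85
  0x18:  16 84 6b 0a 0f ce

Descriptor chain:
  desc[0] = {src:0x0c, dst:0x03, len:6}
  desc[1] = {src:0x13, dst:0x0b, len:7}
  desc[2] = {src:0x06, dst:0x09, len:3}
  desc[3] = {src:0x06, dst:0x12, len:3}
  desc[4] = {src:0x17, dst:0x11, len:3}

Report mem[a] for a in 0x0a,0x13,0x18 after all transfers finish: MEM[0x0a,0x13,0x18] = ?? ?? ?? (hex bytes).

D0: mem[0x03..0x08] <- [e4 e1 a0 13 20 34]
D1: mem[0x0b..0x11] <- [cc 71 a6 41 85 16 84]
D2: mem[0x09..0x0b] <- [13 20 34]
D3: mem[0x12..0x14] <- [13 20 34]
D4: mem[0x11..0x13] <- [85 16 84]
query mem[0x0a]=0x20, mem[0x13]=0x84, mem[0x18]=0x16

MEM[0x0a,0x13,0x18] = 20 84 16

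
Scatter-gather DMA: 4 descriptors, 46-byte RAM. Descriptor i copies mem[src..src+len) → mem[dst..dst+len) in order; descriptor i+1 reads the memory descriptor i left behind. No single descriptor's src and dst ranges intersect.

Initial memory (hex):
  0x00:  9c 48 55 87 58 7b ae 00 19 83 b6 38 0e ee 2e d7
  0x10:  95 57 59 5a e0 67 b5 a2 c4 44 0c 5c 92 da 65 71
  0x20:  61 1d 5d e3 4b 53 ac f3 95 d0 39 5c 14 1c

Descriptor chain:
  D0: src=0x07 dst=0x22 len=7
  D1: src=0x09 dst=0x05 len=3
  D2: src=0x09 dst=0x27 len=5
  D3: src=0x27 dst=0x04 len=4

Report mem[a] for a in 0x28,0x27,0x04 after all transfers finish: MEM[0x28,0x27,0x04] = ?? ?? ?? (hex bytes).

MEM[0x28,0x27,0x04] = b6 83 83

  after D0: wrote 7B at 0x22 = 001983b6380eee
  after D1: wrote 3B at 0x05 = 83b638
  after D2: wrote 5B at 0x27 = 83b6380eee
  after D3: wrote 4B at 0x04 = 83b6380e
query mem[0x28]=0xb6, mem[0x27]=0x83, mem[0x04]=0x83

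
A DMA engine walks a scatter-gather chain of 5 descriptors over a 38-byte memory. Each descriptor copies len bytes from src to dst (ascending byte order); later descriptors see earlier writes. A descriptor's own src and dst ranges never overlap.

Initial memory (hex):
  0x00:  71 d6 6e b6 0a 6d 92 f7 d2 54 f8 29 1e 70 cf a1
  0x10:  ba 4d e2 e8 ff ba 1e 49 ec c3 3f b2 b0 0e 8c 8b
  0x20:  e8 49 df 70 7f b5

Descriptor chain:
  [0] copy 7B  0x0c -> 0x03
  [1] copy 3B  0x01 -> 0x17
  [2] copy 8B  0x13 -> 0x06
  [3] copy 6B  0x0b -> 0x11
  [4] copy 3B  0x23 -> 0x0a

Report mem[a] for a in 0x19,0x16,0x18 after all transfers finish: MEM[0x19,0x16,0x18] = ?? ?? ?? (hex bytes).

MEM[0x19,0x16,0x18] = 1e ba 6e

[0] 0x0c->0x03 len=7 : 1e 70 cf a1 ba 4d e2
[1] 0x01->0x17 len=3 : d6 6e 1e
[2] 0x13->0x06 len=8 : e8 ff ba 1e d6 6e 1e 3f
[3] 0x0b->0x11 len=6 : 6e 1e 3f cf a1 ba
[4] 0x23->0x0a len=3 : 70 7f b5
query mem[0x19]=0x1e, mem[0x16]=0xba, mem[0x18]=0x6e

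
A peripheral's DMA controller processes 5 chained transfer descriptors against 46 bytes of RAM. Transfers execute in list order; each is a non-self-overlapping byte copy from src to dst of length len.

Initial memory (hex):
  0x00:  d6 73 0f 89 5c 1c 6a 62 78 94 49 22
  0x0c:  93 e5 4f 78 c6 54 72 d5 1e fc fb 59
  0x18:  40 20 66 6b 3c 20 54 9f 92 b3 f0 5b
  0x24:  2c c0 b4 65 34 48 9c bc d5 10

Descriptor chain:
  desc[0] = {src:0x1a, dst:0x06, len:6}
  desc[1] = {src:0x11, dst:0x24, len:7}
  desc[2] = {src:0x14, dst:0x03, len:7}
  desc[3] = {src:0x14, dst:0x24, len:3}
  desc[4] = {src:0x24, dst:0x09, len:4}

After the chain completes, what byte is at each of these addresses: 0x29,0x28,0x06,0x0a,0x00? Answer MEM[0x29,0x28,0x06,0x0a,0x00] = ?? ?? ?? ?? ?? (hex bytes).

#0 dst[0x06+6] := {0x66,0x6b,0x3c,0x20,0x54,0x9f}
#1 dst[0x24+7] := {0x54,0x72,0xd5,0x1e,0xfc,0xfb,0x59}
#2 dst[0x03+7] := {0x1e,0xfc,0xfb,0x59,0x40,0x20,0x66}
#3 dst[0x24+3] := {0x1e,0xfc,0xfb}
#4 dst[0x09+4] := {0x1e,0xfc,0xfb,0x1e}
query mem[0x29]=0xfb, mem[0x28]=0xfc, mem[0x06]=0x59, mem[0x0a]=0xfc, mem[0x00]=0xd6

MEM[0x29,0x28,0x06,0x0a,0x00] = fb fc 59 fc d6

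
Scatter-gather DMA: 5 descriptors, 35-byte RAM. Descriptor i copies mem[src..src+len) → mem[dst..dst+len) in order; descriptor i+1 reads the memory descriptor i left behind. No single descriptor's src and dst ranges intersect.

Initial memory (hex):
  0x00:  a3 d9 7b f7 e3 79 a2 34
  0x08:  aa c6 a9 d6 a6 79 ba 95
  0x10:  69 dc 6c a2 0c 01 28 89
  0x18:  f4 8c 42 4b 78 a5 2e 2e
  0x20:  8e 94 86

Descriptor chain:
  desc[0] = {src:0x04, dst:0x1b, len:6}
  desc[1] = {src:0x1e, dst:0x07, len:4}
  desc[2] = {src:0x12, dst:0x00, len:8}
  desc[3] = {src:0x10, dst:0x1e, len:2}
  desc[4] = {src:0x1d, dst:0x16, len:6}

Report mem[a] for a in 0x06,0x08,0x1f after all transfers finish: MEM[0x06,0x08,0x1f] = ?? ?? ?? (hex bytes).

MEM[0x06,0x08,0x1f] = f4 aa dc

  after D0: wrote 6B at 0x1b = e379a234aac6
  after D1: wrote 4B at 0x07 = 34aac694
  after D2: wrote 8B at 0x00 = 6ca20c012889f48c
  after D3: wrote 2B at 0x1e = 69dc
  after D4: wrote 6B at 0x16 = a269dcc69486
query mem[0x06]=0xf4, mem[0x08]=0xaa, mem[0x1f]=0xdc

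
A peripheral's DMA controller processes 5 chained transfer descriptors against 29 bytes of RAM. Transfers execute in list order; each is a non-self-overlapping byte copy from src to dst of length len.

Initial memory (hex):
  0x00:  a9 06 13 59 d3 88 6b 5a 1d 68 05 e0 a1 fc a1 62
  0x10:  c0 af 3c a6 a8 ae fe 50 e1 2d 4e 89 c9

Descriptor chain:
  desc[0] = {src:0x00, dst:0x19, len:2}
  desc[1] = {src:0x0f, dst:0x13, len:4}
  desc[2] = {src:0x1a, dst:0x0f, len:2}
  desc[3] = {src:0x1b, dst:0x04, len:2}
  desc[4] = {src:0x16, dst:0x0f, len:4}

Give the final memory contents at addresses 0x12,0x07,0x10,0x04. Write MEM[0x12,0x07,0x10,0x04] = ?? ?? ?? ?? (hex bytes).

MEM[0x12,0x07,0x10,0x04] = a9 5a 50 89

D0: mem[0x19..0x1a] <- [a9 06]
D1: mem[0x13..0x16] <- [62 c0 af 3c]
D2: mem[0x0f..0x10] <- [06 89]
D3: mem[0x04..0x05] <- [89 c9]
D4: mem[0x0f..0x12] <- [3c 50 e1 a9]
query mem[0x12]=0xa9, mem[0x07]=0x5a, mem[0x10]=0x50, mem[0x04]=0x89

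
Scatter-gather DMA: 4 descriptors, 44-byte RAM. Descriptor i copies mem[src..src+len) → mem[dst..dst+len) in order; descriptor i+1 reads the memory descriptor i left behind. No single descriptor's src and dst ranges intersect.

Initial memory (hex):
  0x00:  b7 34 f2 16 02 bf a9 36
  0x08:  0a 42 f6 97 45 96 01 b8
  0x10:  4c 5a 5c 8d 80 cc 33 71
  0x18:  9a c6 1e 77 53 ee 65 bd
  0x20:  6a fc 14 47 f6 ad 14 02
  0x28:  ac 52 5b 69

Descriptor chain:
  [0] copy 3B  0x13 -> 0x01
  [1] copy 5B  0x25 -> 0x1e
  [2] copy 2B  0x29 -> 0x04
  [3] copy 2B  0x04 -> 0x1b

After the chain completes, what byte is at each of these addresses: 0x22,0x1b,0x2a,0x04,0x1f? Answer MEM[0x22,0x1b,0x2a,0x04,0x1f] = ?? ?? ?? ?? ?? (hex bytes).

D0: mem[0x01..0x03] <- [8d 80 cc]
D1: mem[0x1e..0x22] <- [ad 14 02 ac 52]
D2: mem[0x04..0x05] <- [52 5b]
D3: mem[0x1b..0x1c] <- [52 5b]
query mem[0x22]=0x52, mem[0x1b]=0x52, mem[0x2a]=0x5b, mem[0x04]=0x52, mem[0x1f]=0x14

MEM[0x22,0x1b,0x2a,0x04,0x1f] = 52 52 5b 52 14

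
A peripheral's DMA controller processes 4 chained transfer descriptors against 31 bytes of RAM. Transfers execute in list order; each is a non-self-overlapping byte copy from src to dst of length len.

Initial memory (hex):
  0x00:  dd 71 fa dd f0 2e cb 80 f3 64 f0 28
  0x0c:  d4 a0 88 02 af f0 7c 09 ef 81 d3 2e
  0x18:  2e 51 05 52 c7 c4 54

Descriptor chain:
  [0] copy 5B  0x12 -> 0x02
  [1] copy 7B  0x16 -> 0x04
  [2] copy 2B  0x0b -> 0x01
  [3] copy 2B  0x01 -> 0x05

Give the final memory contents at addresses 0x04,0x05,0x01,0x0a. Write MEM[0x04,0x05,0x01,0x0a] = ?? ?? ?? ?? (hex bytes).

MEM[0x04,0x05,0x01,0x0a] = d3 28 28 c7

  after D0: wrote 5B at 0x02 = 7c09ef81d3
  after D1: wrote 7B at 0x04 = d32e2e510552c7
  after D2: wrote 2B at 0x01 = 28d4
  after D3: wrote 2B at 0x05 = 28d4
query mem[0x04]=0xd3, mem[0x05]=0x28, mem[0x01]=0x28, mem[0x0a]=0xc7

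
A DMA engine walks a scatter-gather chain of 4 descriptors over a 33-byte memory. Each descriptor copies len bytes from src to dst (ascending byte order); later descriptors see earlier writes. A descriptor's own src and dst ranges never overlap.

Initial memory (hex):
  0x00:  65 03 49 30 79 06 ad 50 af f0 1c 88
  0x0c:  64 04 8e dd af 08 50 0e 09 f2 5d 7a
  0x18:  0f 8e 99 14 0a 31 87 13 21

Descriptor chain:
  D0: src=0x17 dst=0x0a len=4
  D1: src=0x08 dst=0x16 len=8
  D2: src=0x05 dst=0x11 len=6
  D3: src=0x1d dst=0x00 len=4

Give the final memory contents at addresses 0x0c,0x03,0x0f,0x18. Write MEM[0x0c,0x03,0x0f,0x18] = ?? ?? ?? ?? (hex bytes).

MEM[0x0c,0x03,0x0f,0x18] = 8e 21 dd 7a

D0: mem[0x0a..0x0d] <- [7a 0f 8e 99]
D1: mem[0x16..0x1d] <- [af f0 7a 0f 8e 99 8e dd]
D2: mem[0x11..0x16] <- [06 ad 50 af f0 7a]
D3: mem[0x00..0x03] <- [dd 87 13 21]
query mem[0x0c]=0x8e, mem[0x03]=0x21, mem[0x0f]=0xdd, mem[0x18]=0x7a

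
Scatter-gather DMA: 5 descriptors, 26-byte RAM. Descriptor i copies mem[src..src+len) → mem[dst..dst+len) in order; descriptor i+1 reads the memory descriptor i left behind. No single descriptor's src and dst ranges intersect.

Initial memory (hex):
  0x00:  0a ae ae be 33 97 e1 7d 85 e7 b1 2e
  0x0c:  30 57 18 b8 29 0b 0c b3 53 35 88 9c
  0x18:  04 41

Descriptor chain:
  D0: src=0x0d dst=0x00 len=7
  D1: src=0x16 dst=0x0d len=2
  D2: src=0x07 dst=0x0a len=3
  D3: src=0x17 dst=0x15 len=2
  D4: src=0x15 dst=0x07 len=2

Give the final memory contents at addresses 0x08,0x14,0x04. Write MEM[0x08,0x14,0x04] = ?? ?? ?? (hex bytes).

[0] 0x0d->0x00 len=7 : 57 18 b8 29 0b 0c b3
[1] 0x16->0x0d len=2 : 88 9c
[2] 0x07->0x0a len=3 : 7d 85 e7
[3] 0x17->0x15 len=2 : 9c 04
[4] 0x15->0x07 len=2 : 9c 04
query mem[0x08]=0x04, mem[0x14]=0x53, mem[0x04]=0x0b

MEM[0x08,0x14,0x04] = 04 53 0b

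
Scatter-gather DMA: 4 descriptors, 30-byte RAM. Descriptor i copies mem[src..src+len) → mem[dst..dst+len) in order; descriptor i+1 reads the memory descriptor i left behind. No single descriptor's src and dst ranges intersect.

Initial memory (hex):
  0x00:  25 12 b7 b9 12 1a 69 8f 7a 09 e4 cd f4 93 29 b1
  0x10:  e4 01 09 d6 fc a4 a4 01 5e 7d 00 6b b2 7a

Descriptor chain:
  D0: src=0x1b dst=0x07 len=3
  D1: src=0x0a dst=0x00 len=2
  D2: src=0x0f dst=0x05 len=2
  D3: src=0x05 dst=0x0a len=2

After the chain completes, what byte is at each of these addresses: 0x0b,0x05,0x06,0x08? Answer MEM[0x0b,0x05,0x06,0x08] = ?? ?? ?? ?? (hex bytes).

MEM[0x0b,0x05,0x06,0x08] = e4 b1 e4 b2

D0: mem[0x07..0x09] <- [6b b2 7a]
D1: mem[0x00..0x01] <- [e4 cd]
D2: mem[0x05..0x06] <- [b1 e4]
D3: mem[0x0a..0x0b] <- [b1 e4]
query mem[0x0b]=0xe4, mem[0x05]=0xb1, mem[0x06]=0xe4, mem[0x08]=0xb2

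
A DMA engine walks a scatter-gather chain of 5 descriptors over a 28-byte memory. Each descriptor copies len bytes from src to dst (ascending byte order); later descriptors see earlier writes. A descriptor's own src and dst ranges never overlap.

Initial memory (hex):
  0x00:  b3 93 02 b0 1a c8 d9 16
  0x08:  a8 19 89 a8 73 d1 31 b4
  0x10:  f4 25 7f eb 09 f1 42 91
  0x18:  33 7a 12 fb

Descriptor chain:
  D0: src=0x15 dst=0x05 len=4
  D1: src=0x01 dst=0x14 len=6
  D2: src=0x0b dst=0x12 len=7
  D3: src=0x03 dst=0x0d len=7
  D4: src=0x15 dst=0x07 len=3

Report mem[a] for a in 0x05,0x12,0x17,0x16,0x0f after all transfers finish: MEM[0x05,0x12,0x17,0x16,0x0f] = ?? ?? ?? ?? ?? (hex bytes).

MEM[0x05,0x12,0x17,0x16,0x0f] = f1 33 f4 b4 f1

[0] 0x15->0x05 len=4 : f1 42 91 33
[1] 0x01->0x14 len=6 : 93 02 b0 1a f1 42
[2] 0x0b->0x12 len=7 : a8 73 d1 31 b4 f4 25
[3] 0x03->0x0d len=7 : b0 1a f1 42 91 33 19
[4] 0x15->0x07 len=3 : 31 b4 f4
query mem[0x05]=0xf1, mem[0x12]=0x33, mem[0x17]=0xf4, mem[0x16]=0xb4, mem[0x0f]=0xf1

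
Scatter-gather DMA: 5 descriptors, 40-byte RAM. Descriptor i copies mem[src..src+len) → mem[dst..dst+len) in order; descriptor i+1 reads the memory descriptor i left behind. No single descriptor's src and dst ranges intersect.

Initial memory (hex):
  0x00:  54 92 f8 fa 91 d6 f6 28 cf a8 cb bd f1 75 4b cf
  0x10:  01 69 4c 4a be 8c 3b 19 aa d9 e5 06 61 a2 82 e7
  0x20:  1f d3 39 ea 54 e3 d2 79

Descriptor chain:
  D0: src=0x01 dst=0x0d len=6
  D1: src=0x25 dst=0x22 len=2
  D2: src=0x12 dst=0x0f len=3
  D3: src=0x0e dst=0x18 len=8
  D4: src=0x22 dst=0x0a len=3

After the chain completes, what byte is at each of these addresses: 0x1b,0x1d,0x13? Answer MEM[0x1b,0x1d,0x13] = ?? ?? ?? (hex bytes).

MEM[0x1b,0x1d,0x13] = be 4a 4a

D0: mem[0x0d..0x12] <- [92 f8 fa 91 d6 f6]
D1: mem[0x22..0x23] <- [e3 d2]
D2: mem[0x0f..0x11] <- [f6 4a be]
D3: mem[0x18..0x1f] <- [f8 f6 4a be f6 4a be 8c]
D4: mem[0x0a..0x0c] <- [e3 d2 54]
query mem[0x1b]=0xbe, mem[0x1d]=0x4a, mem[0x13]=0x4a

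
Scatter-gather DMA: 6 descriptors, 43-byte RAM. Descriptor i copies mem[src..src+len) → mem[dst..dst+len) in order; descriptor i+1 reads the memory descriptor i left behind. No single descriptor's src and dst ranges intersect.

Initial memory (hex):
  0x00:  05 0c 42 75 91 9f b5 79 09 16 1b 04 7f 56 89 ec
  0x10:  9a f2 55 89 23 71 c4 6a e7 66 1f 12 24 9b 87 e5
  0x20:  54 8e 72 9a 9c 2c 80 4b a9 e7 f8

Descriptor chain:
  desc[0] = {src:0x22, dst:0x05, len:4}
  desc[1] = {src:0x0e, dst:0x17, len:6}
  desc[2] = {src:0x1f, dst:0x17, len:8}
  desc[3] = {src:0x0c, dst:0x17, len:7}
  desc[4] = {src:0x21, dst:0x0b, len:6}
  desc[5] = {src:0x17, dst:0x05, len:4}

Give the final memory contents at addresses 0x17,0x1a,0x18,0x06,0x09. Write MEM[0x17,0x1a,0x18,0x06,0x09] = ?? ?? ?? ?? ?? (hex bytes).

MEM[0x17,0x1a,0x18,0x06,0x09] = 7f ec 56 56 16

  after D0: wrote 4B at 0x05 = 729a9c2c
  after D1: wrote 6B at 0x17 = 89ec9af25589
  after D2: wrote 8B at 0x17 = e5548e729a9c2c80
  after D3: wrote 7B at 0x17 = 7f5689ec9af255
  after D4: wrote 6B at 0x0b = 8e729a9c2c80
  after D5: wrote 4B at 0x05 = 7f5689ec
query mem[0x17]=0x7f, mem[0x1a]=0xec, mem[0x18]=0x56, mem[0x06]=0x56, mem[0x09]=0x16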